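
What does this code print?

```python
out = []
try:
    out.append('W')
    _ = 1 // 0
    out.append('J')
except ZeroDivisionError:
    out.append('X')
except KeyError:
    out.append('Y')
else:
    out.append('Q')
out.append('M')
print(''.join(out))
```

Execution trace: 'W' (try body) → 'X' (except ZeroDivisionError) → 'M' (after the try/except). Output: WXM

Answer: WXM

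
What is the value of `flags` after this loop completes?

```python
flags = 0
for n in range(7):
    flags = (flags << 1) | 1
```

Build 7 consecutive 1-bits: 0b1111111
`flags` takes the values: 0 → 1 → 3 → 7 → 15 → 31 → 63 → 127

Answer: 127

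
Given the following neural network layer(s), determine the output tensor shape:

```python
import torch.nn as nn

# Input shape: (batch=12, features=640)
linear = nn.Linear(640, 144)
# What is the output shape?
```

Input: (12, 640) -> Output: (12, 144)

Answer: (12, 144)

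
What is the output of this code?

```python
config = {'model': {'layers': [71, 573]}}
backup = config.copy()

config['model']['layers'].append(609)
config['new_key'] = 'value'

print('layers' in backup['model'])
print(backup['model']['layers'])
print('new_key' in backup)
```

Key concept: shallow copy gotcha with nested dict.
Step by step:
`config = {'model': {'layers': [71, 573]}}` → config = {'model': {'layers': [71, 573]}}
`backup = config.copy()` → backup = {'model': {'layers': [71, 573]}}
`config['model']['layers'].append(609)` → config = {'model': {'layers': [71, 573, 609]}}; backup = {'model': {'layers': [71, 573, 609]}}
`config['new_key'] = 'value'` → config = {'model': {'layers': [71, 573, 609]}, 'new_key': 'value'}
`print('layers' in backup['model'])` → prints True
`print(backup['model']['layers'])` → prints [71, 573, 609]
`print('new_key' in backup)` → prints False

Answer:
True
[71, 573, 609]
False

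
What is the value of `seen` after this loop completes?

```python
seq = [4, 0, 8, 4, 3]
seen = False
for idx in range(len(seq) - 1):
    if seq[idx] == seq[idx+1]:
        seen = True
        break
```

Check consecutive duplicates in [4, 0, 8, 4, 3]
`seen` takes the values: False

Answer: False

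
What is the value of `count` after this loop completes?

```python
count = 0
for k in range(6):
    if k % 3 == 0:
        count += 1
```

Count numbers divisible by 3 in range(6)
`count` takes the values: 0 → 1 → 2

Answer: 2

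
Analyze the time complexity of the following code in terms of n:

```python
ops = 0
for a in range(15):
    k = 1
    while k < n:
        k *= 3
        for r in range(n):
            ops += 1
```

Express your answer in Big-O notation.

Each loop level contributes: 1 × log n × n. Multiplying the contributions gives O(n log n).

Answer: O(n log n)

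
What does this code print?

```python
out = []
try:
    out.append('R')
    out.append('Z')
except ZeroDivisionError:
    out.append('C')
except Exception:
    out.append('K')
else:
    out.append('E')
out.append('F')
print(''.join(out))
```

Execution trace: 'R' (try body) → 'Z' (try body, no exception) → 'E' (else) → 'F' (after the try/except). Output: RZEF

Answer: RZEF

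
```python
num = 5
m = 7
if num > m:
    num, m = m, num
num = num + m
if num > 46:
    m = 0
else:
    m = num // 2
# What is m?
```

Trace:
`num = 5` → num = 5
`m = 7` → m = 7
`if num > m: ...` → num > m is False → no variable changes
`num = num + m` → num = 12
`if num > 46: ...` → num > 46 is False, take else branch → m = 6
So m = 6

Answer: 6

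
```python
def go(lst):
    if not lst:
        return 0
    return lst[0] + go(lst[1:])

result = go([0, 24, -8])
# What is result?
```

0 + 24 + (-8) + 0 = 16

Answer: 16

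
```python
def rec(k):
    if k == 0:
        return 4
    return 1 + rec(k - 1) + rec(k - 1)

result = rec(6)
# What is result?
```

rec(k) = 1 + 2·rec(k-1), rec(0)=4. Closed form: (4+1)·2^6 - 1 = 319.

Answer: 319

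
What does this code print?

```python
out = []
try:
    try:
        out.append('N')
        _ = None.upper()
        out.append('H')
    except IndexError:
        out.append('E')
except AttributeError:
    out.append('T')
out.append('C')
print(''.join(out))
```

Execution trace: 'N' (try body) → 'T' (outer except AttributeError) → 'C' (after the try/except). Output: NTC

Answer: NTC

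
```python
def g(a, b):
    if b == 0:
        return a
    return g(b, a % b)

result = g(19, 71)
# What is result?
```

g(19, 71) -> g(71, 19) -> g(19, 14) -> g(14, 5) -> g(5, 4) -> g(4, 1) -> g(1, 0) -> 1

Answer: 1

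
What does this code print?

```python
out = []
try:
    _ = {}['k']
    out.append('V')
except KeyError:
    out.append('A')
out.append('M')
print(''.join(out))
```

Execution trace: 'A' (except KeyError) → 'M' (after the try/except). Output: AM

Answer: AM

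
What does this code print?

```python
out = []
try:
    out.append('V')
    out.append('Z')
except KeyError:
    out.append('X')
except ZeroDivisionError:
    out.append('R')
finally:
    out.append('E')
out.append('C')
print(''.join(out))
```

Execution trace: 'V' (try body) → 'Z' (try body, no exception) → 'E' (finally) → 'C' (after the try/except). Output: VZEC

Answer: VZEC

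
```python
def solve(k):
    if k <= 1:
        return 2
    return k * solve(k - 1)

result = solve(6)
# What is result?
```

solve(6) = 6 * 5 * 4 * 3 * 2 * 2 = 1440

Answer: 1440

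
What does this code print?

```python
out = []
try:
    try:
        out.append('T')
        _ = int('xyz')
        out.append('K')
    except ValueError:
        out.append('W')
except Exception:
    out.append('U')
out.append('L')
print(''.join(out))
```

Execution trace: 'T' (inner try body) → 'W' (inner except ValueError) → 'L' (after the try/except). Output: TWL

Answer: TWL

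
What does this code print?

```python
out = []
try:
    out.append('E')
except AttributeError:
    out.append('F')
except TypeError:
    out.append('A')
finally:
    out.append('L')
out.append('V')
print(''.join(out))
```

Execution trace: 'E' (try body, no exception) → 'L' (finally) → 'V' (after the try/except). Output: ELV

Answer: ELV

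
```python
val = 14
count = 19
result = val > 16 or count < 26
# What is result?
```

Trace:
`val = 14` → val = 14
`count = 19` → count = 19
`result = val > 16 or count < 26` → result = True
So result = True

Answer: True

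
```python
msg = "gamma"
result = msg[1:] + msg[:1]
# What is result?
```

Trace:
`msg = "gamma"` → msg = 'gamma'
`result = msg[1:] + msg[:1]` → result = 'ammag'
So result = 'ammag'

Answer: 'ammag'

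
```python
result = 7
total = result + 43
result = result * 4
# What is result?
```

Trace:
`result = 7` → result = 7
`total = result + 43` → total = 50
`result = result * 4` → result = 28
So result = 28

Answer: 28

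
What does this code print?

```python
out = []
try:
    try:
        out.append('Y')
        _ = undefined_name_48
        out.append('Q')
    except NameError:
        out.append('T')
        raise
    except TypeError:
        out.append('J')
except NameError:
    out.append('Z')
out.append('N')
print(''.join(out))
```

Execution trace: 'Y' (inner try body) → 'T' (inner except NameError) → 'Z' (outer except NameError) → 'N' (after the try/except). Output: YTZN

Answer: YTZN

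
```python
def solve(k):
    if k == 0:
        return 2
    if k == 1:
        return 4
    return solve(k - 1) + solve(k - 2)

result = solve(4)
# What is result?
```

Build up from base cases: solve(0)=2, solve(1)=4, solve(2)=6, solve(3)=10, solve(4)=16

Answer: 16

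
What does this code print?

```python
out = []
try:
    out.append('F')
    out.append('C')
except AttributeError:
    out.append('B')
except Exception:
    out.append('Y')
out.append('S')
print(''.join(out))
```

Execution trace: 'F' (try body) → 'C' (try body, no exception) → 'S' (after the try/except). Output: FCS

Answer: FCS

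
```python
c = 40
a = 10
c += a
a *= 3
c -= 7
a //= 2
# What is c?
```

Trace:
`c = 40` → c = 40
`a = 10` → a = 10
`c += a` → c = 50
`a *= 3` → a = 30
`c -= 7` → c = 43
`a //= 2` → a = 15
So c = 43

Answer: 43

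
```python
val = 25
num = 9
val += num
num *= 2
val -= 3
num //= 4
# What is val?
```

Trace:
`val = 25` → val = 25
`num = 9` → num = 9
`val += num` → val = 34
`num *= 2` → num = 18
`val -= 3` → val = 31
`num //= 4` → num = 4
So val = 31

Answer: 31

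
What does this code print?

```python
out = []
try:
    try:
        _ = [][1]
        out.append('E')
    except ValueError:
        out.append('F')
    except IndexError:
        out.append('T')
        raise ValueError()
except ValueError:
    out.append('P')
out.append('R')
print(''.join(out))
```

Execution trace: 'T' (inner except IndexError) → 'P' (outer except ValueError) → 'R' (after the try/except). Output: TPR

Answer: TPR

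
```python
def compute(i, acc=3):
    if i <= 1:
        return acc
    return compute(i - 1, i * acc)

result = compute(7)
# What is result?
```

Accumulator trace (n, acc): (7, 3) -> (6, 21) -> (5, 126) -> (4, 630) -> (3, 2520) -> (2, 7560) -> (1, 15120) -> return 15120

Answer: 15120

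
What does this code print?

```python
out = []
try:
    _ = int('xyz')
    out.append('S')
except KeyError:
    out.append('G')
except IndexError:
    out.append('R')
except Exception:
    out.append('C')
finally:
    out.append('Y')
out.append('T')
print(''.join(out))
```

Execution trace: 'C' (except Exception) → 'Y' (finally) → 'T' (after the try/except). Output: CYT

Answer: CYT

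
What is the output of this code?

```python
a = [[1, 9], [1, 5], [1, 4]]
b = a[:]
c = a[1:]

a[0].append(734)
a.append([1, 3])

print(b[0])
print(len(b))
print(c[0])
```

Key concept: slice with nested mutation.
Step by step:
`a = [[1, 9], [1, 5], [1, 4]]` → a = [[1, 9], [1, 5], [1, 4]]
`b = a[:]` → b = [[1, 9], [1, 5], [1, 4]]
`c = a[1:]` → c = [[1, 5], [1, 4]]
`a[0].append(734)` → a = [[1, 9, 734], [1, 5], [1, 4]]; b = [[1, 9, 734], [1, 5], [1, 4]]
`a.append([1, 3])` → a = [[1, 9, 734], [1, 5], [1, 4], [1, 3]]
`print(b[0])` → prints [1, 9, 734]
`print(len(b))` → prints 3
`print(c[0])` → prints [1, 5]

Answer:
[1, 9, 734]
3
[1, 5]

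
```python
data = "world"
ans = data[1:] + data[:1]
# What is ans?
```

Trace:
`data = "world"` → data = 'world'
`ans = data[1:] + data[:1]` → ans = 'orldw'
So ans = 'orldw'

Answer: 'orldw'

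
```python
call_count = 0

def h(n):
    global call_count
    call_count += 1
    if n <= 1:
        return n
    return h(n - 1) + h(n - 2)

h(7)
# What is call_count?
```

Calls(n) = 1 + Calls(n-1) + Calls(n-2); Calls(0)=Calls(1)=1. For n=7 this gives 41.

Answer: 41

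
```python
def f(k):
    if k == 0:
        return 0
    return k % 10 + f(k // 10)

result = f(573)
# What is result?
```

Sum of digits of 573: 3 + 7 + 5 = 15

Answer: 15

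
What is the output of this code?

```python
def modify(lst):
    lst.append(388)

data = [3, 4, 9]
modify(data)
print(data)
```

Key concept: function modifies passed list.
Step by step:
`data = [3, 4, 9]` → data = [3, 4, 9]
`modify(data)` → data = [3, 4, 9, 388]
`print(data)` → prints [3, 4, 9, 388]

Answer: [3, 4, 9, 388]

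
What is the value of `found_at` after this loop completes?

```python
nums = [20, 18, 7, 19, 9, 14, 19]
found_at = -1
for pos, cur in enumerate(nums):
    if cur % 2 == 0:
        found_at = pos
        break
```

First even number index in [20, 18, 7, 19, 9, 14, 19]
`found_at` takes the values: -1 → 0

Answer: 0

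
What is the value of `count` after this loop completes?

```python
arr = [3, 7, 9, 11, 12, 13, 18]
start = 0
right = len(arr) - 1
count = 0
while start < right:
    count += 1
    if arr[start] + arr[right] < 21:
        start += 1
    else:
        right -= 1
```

Steps to find pair summing to 21
`count` takes the values: 0 → 1 → 2 → 3 → 4 → 5 → 6

Answer: 6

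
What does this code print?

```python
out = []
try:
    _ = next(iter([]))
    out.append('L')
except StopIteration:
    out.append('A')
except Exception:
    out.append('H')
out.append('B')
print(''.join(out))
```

Execution trace: 'A' (except StopIteration) → 'B' (after the try/except). Output: AB

Answer: AB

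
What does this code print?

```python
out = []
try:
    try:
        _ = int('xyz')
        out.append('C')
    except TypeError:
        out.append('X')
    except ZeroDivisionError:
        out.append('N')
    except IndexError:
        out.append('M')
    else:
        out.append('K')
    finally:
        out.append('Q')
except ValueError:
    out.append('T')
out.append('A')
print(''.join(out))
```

Execution trace: 'Q' (finally) → 'T' (outer except ValueError) → 'A' (after the try/except). Output: QTA

Answer: QTA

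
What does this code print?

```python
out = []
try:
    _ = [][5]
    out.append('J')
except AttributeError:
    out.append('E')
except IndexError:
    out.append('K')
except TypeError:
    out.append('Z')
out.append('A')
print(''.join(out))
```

Execution trace: 'K' (except IndexError) → 'A' (after the try/except). Output: KA

Answer: KA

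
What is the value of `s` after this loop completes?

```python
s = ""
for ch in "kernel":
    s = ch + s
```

Reverse 'kernel'
`s` takes the values: "" → "k" → "ek" → "rek" → "nrek" → "enrek" → "lenrek"

Answer: "lenrek"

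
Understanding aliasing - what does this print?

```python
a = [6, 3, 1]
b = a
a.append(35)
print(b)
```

Key concept: basic list aliasing.
Step by step:
`a = [6, 3, 1]` → a = [6, 3, 1]
`b = a` → b = [6, 3, 1] (same object as a)
`a.append(35)` → a = [6, 3, 1, 35] (same object as b); b = [6, 3, 1, 35] (same object as a)
`print(b)` → prints [6, 3, 1, 35]

Answer: [6, 3, 1, 35]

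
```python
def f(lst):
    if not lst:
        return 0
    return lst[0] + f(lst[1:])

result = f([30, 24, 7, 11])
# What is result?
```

30 + 24 + 7 + 11 + 0 = 72

Answer: 72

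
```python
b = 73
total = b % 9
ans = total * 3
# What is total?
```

Trace:
`b = 73` → b = 73
`total = b % 9` → total = 1
`ans = total * 3` → ans = 3
So total = 1

Answer: 1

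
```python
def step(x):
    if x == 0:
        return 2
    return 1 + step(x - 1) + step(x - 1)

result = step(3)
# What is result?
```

step(x) = 1 + 2·step(x-1), step(0)=2. Closed form: (2+1)·2^3 - 1 = 23.

Answer: 23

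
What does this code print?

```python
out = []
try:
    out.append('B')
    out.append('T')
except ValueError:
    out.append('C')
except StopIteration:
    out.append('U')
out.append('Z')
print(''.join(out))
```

Execution trace: 'B' (try body) → 'T' (try body, no exception) → 'Z' (after the try/except). Output: BTZ

Answer: BTZ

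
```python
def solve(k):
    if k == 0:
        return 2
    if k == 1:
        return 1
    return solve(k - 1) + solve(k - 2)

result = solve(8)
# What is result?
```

Build up from base cases: solve(0)=2, solve(1)=1, solve(2)=3, solve(3)=4, solve(4)=7, solve(5)=11, solve(6)=18, ..., solve(8)=47

Answer: 47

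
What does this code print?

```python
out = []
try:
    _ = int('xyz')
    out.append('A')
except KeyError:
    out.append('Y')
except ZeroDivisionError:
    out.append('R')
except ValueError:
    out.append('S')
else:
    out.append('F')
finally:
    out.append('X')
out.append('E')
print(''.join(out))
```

Execution trace: 'S' (except ValueError) → 'X' (finally) → 'E' (after the try/except). Output: SXE

Answer: SXE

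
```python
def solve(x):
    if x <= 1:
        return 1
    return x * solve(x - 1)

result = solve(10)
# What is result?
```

solve(10) = 10 * 9 * 8 * 7 * 6 * 5 * 4 * 3 * 2 * 1 = 3628800

Answer: 3628800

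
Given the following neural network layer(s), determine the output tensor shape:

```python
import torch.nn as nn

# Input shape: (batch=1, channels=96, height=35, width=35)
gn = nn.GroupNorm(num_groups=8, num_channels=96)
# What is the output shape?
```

Input: (1, 96, 35, 35) -> Output: (1, 96, 35, 35)

Answer: (1, 96, 35, 35)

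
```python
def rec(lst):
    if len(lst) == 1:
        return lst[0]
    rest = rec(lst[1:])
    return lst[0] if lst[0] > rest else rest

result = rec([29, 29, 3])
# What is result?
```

Recursive max over [29, 29, 3] = 29

Answer: 29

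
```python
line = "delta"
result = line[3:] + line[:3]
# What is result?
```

Trace:
`line = "delta"` → line = 'delta'
`result = line[3:] + line[:3]` → result = 'tadel'
So result = 'tadel'

Answer: 'tadel'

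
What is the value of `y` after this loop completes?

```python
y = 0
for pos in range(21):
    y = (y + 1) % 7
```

Increment mod 7, 21 times = 0
`y` takes the values: 0 → 1 → 2 → 3 → 4 → 5 → 6 → 0 → 1 → 2 → 3 → 4 → 5 → 6 → 0 → 1 → 2 → 3 → 4 → 5 → 6 → 0

Answer: 0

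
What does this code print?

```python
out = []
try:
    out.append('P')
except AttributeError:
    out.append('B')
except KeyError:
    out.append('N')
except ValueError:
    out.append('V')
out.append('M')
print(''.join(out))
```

Execution trace: 'P' (try body, no exception) → 'M' (after the try/except). Output: PM

Answer: PM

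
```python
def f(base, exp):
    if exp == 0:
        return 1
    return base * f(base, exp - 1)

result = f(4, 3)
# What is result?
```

f(4, 3) = 4 * 4 * 4 = 64

Answer: 64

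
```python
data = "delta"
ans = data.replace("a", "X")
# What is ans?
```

Trace:
`data = "delta"` → data = 'delta'
`ans = data.replace("a", "X")` → ans = 'deltX'
So ans = 'deltX'

Answer: 'deltX'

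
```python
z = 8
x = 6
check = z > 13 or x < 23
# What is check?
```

Trace:
`z = 8` → z = 8
`x = 6` → x = 6
`check = z > 13 or x < 23` → check = True
So check = True

Answer: True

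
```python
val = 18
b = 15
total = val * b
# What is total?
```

Trace:
`val = 18` → val = 18
`b = 15` → b = 15
`total = val * b` → total = 270
So total = 270

Answer: 270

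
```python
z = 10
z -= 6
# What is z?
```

Trace:
`z = 10` → z = 10
`z -= 6` → z = 4
So z = 4

Answer: 4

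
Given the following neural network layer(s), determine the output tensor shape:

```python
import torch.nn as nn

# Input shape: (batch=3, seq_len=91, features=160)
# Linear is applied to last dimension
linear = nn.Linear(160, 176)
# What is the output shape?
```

Input: (3, 91, 160) -> Output: (3, 91, 176)

Answer: (3, 91, 176)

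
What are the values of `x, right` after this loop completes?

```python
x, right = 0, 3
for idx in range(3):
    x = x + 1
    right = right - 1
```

x goes 0→3, right goes 3→0
`x, right` takes the values: (0, 3) → (1, 3) → (1, 2) → (2, 2) → (2, 1) → (3, 1) → (3, 0)

Answer: 3, 0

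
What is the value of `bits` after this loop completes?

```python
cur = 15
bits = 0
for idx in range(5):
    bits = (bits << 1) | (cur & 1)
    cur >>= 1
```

Reverse lowest 5 bits of 15
`bits` takes the values: 0 → 1 → 3 → 7 → 15 → 30

Answer: 30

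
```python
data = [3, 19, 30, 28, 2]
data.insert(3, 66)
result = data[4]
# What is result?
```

Trace:
`data = [3, 19, 30, 28, 2]` → data = [3, 19, 30, 28, 2]
`data.insert(3, 66)` → data = [3, 19, 30, 66, 28, 2]
`result = data[4]` → result = 28
So result = 28

Answer: 28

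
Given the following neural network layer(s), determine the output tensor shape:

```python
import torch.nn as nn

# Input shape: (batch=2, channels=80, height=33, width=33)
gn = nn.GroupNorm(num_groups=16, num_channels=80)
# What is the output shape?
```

Input: (2, 80, 33, 33) -> Output: (2, 80, 33, 33)

Answer: (2, 80, 33, 33)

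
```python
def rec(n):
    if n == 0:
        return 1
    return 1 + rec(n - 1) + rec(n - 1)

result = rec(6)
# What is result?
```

rec(n) = 1 + 2·rec(n-1), rec(0)=1. Closed form: (1+1)·2^6 - 1 = 127.

Answer: 127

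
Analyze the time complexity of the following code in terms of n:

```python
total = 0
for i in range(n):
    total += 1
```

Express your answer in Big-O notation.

Each loop level contributes: n. Multiplying the contributions gives O(n).

Answer: O(n)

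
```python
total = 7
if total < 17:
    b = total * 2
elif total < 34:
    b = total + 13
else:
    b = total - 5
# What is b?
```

Trace:
`total = 7` → total = 7
`if total < 17: ...` → total < 17 is True → b = 14
So b = 14

Answer: 14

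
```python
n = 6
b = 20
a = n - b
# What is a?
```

Trace:
`n = 6` → n = 6
`b = 20` → b = 20
`a = n - b` → a = -14
So a = -14

Answer: -14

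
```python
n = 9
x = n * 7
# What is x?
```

Trace:
`n = 9` → n = 9
`x = n * 7` → x = 63
So x = 63

Answer: 63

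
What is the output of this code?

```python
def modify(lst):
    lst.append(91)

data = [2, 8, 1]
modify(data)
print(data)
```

Key concept: function modifies passed list.
Step by step:
`data = [2, 8, 1]` → data = [2, 8, 1]
`modify(data)` → data = [2, 8, 1, 91]
`print(data)` → prints [2, 8, 1, 91]

Answer: [2, 8, 1, 91]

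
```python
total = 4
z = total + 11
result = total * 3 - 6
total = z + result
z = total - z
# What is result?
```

Trace:
`total = 4` → total = 4
`z = total + 11` → z = 15
`result = total * 3 - 6` → result = 6
`total = z + result` → total = 21
`z = total - z` → z = 6
So result = 6

Answer: 6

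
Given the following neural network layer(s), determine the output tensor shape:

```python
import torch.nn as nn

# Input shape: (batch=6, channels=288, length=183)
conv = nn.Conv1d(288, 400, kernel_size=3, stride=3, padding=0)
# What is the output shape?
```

Input: (6, 288, 183) -> Output: (6, 400, 61)

Answer: (6, 400, 61)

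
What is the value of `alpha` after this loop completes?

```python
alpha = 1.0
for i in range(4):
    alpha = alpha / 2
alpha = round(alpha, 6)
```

Halving LR 4 times: 1 / 2^4
`alpha` takes the values: 1.0 → 0.5 → 0.25 → 0.125 → 0.0625

Answer: 0.0625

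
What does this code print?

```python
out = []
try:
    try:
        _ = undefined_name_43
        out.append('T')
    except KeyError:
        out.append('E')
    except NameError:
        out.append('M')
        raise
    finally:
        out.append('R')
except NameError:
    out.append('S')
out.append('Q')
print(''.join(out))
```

Execution trace: 'M' (inner except NameError) → 'R' (inner finally) → 'S' (outer except NameError) → 'Q' (after the try/except). Output: MRSQ

Answer: MRSQ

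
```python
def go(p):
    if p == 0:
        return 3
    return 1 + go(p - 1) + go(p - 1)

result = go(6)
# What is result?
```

go(p) = 1 + 2·go(p-1), go(0)=3. Closed form: (3+1)·2^6 - 1 = 255.

Answer: 255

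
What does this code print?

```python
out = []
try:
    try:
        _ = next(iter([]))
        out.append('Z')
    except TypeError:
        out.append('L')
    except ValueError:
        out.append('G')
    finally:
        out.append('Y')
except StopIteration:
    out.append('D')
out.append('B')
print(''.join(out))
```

Execution trace: 'Y' (finally) → 'D' (outer except StopIteration) → 'B' (after the try/except). Output: YDB

Answer: YDB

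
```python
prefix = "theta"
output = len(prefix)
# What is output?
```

Trace:
`prefix = "theta"` → prefix = 'theta'
`output = len(prefix)` → output = 5
So output = 5

Answer: 5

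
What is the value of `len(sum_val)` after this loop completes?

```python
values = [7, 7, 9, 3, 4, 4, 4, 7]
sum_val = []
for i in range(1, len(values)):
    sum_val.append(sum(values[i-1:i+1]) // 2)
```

Number of 2-element averages
`sum_val` takes the values: [] → [7] → [7, 8] → [7, 8, 6] → [7, 8, 6, 3] → [7, 8, 6, 3, 4] → [7, 8, 6, 3, 4, 4] → [7, 8, 6, 3, 4, 4, 5]
So `len(sum_val)` = 7

Answer: 7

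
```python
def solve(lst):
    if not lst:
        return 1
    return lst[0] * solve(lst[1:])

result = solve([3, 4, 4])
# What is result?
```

Product over [3, 4, 4] = 3 * 4 * 4 = 48

Answer: 48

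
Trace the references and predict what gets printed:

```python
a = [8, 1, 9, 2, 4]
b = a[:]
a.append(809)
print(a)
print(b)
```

Key concept: slice [:] creates copy.
Step by step:
`a = [8, 1, 9, 2, 4]` → a = [8, 1, 9, 2, 4]
`b = a[:]` → b = [8, 1, 9, 2, 4]
`a.append(809)` → a = [8, 1, 9, 2, 4, 809]
`print(a)` → prints [8, 1, 9, 2, 4, 809]
`print(b)` → prints [8, 1, 9, 2, 4]

Answer:
[8, 1, 9, 2, 4, 809]
[8, 1, 9, 2, 4]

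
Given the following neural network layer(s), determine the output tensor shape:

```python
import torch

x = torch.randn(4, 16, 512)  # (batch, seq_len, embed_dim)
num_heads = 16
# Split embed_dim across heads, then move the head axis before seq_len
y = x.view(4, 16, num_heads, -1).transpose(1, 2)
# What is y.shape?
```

Input: (4, 16, 512) -> head_dim = 512 // 16 = 32; after view: (4, 16, 16, 32) -> after transpose(1, 2): (4, 16, 16, 32) -> Output: (4, 16, 16, 32)

Answer: (4, 16, 16, 32)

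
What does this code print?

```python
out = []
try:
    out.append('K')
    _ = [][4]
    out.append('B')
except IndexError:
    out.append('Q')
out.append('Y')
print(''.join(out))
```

Execution trace: 'K' (try body) → 'Q' (except IndexError) → 'Y' (after the try/except). Output: KQY

Answer: KQY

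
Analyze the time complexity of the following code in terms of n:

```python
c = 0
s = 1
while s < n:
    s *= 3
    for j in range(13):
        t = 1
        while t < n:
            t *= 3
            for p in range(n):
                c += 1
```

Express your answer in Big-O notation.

Each loop level contributes: log n × 1 × log n × n. Multiplying the contributions gives O(n log² n).

Answer: O(n log² n)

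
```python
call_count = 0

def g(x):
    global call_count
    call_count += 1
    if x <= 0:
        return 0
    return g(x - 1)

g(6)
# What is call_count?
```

Linear recursion stepping by 1: 7 calls from x=6 down to ≤0.

Answer: 7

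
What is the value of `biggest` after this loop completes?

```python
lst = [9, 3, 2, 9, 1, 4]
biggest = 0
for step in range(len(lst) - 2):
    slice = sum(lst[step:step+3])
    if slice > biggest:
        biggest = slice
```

Max sum of 3-element window in [9, 3, 2, 9, 1, 4]
`biggest` takes the values: 0 → 14

Answer: 14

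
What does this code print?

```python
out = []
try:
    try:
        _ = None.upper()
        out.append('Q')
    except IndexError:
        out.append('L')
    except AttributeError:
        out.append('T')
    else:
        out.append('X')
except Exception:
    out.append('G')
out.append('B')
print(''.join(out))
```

Execution trace: 'T' (inner except AttributeError) → 'B' (after the try/except). Output: TB

Answer: TB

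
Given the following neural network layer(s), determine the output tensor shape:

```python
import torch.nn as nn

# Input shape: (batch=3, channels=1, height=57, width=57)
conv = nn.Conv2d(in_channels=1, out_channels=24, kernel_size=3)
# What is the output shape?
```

Input: (3, 1, 57, 57) -> Output: (3, 24, 55, 55)

Answer: (3, 24, 55, 55)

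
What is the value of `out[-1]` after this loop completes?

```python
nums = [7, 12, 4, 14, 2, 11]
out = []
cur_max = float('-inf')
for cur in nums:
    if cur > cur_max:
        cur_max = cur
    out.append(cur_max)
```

Running max ends at 14
`out` takes the values: [] → [7] → [7, 12] → [7, 12, 12] → [7, 12, 12, 14] → [7, 12, 12, 14, 14] → [7, 12, 12, 14, 14, 14]
So `out[-1]` = 14

Answer: 14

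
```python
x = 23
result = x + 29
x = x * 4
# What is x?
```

Trace:
`x = 23` → x = 23
`result = x + 29` → result = 52
`x = x * 4` → x = 92
So x = 92

Answer: 92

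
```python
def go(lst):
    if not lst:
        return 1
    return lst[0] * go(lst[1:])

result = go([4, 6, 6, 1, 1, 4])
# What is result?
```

Product over [4, 6, 6, 1, 1, 4] = 4 * 6 * 6 * 1 * 1 * 4 = 576

Answer: 576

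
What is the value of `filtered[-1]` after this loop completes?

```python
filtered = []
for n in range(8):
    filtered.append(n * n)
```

Last element of squares 0 to 7
`filtered` takes the values: [] → [0] → [0, 1] → [0, 1, 4] → [0, 1, 4, 9] → [0, 1, 4, 9, 16] → [0, 1, 4, 9, 16, 25] → [0, 1, 4, 9, 16, 25, 36] → [0, 1, 4, 9, 16, 25, 36, 49]
So `filtered[-1]` = 49

Answer: 49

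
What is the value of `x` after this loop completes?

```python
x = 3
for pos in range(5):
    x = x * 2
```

Multiply by 2, 5 times: 3 * 2^5 = 96
`x` takes the values: 3 → 6 → 12 → 24 → 48 → 96

Answer: 96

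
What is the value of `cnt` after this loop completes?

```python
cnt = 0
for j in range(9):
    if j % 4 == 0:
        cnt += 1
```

Count numbers divisible by 4 in range(9)
`cnt` takes the values: 0 → 1 → 2 → 3

Answer: 3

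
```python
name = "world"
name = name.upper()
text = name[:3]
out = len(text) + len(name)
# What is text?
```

Trace:
`name = "world"` → name = 'world'
`name = name.upper()` → name = 'WORLD'
`text = name[:3]` → text = 'WOR'
`out = len(text) + len(name)` → out = 8
So text = 'WOR'

Answer: 'WOR'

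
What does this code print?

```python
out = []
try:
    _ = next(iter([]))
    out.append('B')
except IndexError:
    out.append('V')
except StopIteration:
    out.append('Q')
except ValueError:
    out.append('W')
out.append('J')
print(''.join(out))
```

Execution trace: 'Q' (except StopIteration) → 'J' (after the try/except). Output: QJ

Answer: QJ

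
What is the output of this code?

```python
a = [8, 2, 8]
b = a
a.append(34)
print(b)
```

Key concept: basic list aliasing.
Step by step:
`a = [8, 2, 8]` → a = [8, 2, 8]
`b = a` → b = [8, 2, 8] (same object as a)
`a.append(34)` → a = [8, 2, 8, 34] (same object as b); b = [8, 2, 8, 34] (same object as a)
`print(b)` → prints [8, 2, 8, 34]

Answer: [8, 2, 8, 34]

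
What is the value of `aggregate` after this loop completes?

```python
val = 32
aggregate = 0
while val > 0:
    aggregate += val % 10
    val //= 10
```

Sum digits of 32
`aggregate` takes the values: 0 → 2 → 5

Answer: 5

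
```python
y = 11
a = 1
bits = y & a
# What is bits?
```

Trace:
`y = 11` → y = 11
`a = 1` → a = 1
`bits = y & a` → bits = 1
So bits = 1

Answer: 1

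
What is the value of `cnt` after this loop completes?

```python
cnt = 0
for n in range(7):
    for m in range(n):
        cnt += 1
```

Triangle number: 0+1+2+...+6
`cnt` takes the values: 0 → 1 → 2 → 3 → 4 → 5 → 6 → 7 → 8 → 9 → 10 → 11 → 12 → 13 → 14 → 15 → 16 → 17 → 18 → 19 → 20 → 21

Answer: 21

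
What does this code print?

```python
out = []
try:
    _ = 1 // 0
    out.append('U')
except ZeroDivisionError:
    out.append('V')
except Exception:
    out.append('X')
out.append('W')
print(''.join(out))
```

Execution trace: 'V' (except ZeroDivisionError) → 'W' (after the try/except). Output: VW

Answer: VW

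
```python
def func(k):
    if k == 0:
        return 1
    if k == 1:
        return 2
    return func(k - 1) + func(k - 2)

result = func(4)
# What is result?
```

Build up from base cases: func(0)=1, func(1)=2, func(2)=3, func(3)=5, func(4)=8

Answer: 8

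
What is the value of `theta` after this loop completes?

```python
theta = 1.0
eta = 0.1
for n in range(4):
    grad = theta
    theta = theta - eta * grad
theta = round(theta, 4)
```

Gradient descent: w = 1.0 * (1 - 0.1)^4
`theta` takes the values: 1.0 → 0.9 → 0.81 → 0.729 → 0.6561

Answer: 0.6561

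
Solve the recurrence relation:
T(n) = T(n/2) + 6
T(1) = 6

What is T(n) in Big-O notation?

Each step divides n by 2 and adds 6. After log_2(n) steps we reach T(1)=6. So T(n) = 6·log_2(n) + 6 = O(log n).

Answer: O(log n)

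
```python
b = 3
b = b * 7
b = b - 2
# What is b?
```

Trace:
`b = 3` → b = 3
`b = b * 7` → b = 21
`b = b - 2` → b = 19
So b = 19

Answer: 19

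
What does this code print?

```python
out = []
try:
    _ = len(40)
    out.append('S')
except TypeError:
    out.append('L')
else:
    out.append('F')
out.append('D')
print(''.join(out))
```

Execution trace: 'L' (except TypeError) → 'D' (after the try/except). Output: LD

Answer: LD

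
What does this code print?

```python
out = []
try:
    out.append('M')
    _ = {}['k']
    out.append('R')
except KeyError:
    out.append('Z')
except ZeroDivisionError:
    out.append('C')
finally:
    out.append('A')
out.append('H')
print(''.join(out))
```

Execution trace: 'M' (try body) → 'Z' (except KeyError) → 'A' (finally) → 'H' (after the try/except). Output: MZAH

Answer: MZAH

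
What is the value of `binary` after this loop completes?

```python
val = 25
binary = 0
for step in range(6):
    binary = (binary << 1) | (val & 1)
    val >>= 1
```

Reverse lowest 6 bits of 25
`binary` takes the values: 0 → 1 → 2 → 4 → 9 → 19 → 38

Answer: 38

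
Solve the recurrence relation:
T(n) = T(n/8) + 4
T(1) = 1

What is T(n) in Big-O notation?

Each step divides n by 8 and adds 4. After log_8(n) steps we reach T(1)=1. So T(n) = 4·log_8(n) + 1 = O(log n).

Answer: O(log n)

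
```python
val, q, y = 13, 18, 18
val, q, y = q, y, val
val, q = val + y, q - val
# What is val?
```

Trace:
`val, q, y = 13, 18, 18` → val = 13; q = 18; y = 18
`val, q, y = q, y, val` → val = 18; q = 18; y = 13
`val, q = val + y, q - val` → val = 31; q = 0
So val = 31

Answer: 31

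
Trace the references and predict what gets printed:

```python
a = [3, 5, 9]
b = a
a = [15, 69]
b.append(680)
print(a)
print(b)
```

Key concept: rebinding vs mutation: a is rebound to a new list, b still points at the original.
Step by step:
`a = [3, 5, 9]` → a = [3, 5, 9]
`b = a` → b = [3, 5, 9] (same object as a)
`a = [15, 69]` → a = [15, 69]
`b.append(680)` → b = [3, 5, 9, 680]
`print(a)` → prints [15, 69]
`print(b)` → prints [3, 5, 9, 680]

Answer:
[15, 69]
[3, 5, 9, 680]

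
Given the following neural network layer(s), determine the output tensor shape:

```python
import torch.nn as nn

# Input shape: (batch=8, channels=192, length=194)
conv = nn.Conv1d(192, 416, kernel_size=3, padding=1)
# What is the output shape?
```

Input: (8, 192, 194) -> Output: (8, 416, 194)

Answer: (8, 416, 194)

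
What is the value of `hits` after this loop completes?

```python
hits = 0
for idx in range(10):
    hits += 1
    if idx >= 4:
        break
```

Loop breaks when idx reaches 4, hits is 5
`hits` takes the values: 0 → 1 → 2 → 3 → 4 → 5

Answer: 5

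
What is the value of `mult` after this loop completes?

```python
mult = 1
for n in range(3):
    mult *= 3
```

3^3 = 27
`mult` takes the values: 1 → 3 → 9 → 27

Answer: 27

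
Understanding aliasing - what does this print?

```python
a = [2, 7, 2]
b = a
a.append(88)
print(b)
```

Key concept: basic list aliasing.
Step by step:
`a = [2, 7, 2]` → a = [2, 7, 2]
`b = a` → b = [2, 7, 2] (same object as a)
`a.append(88)` → a = [2, 7, 2, 88] (same object as b); b = [2, 7, 2, 88] (same object as a)
`print(b)` → prints [2, 7, 2, 88]

Answer: [2, 7, 2, 88]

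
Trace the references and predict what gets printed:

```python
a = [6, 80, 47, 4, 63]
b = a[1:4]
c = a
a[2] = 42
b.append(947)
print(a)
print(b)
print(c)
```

Key concept: slice vs alias.
Step by step:
`a = [6, 80, 47, 4, 63]` → a = [6, 80, 47, 4, 63]
`b = a[1:4]` → b = [80, 47, 4]
`c = a` → c = [6, 80, 47, 4, 63] (same object as a)
`a[2] = 42` → a = [6, 80, 42, 4, 63] (same object as c); c = [6, 80, 42, 4, 63] (same object as a)
`b.append(947)` → b = [80, 47, 4, 947]
`print(a)` → prints [6, 80, 42, 4, 63]
`print(b)` → prints [80, 47, 4, 947]
`print(c)` → prints [6, 80, 42, 4, 63]

Answer:
[6, 80, 42, 4, 63]
[80, 47, 4, 947]
[6, 80, 42, 4, 63]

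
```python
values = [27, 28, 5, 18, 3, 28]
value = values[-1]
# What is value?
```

Trace:
`values = [27, 28, 5, 18, 3, 28]` → values = [27, 28, 5, 18, 3, 28]
`value = values[-1]` → value = 28
So value = 28

Answer: 28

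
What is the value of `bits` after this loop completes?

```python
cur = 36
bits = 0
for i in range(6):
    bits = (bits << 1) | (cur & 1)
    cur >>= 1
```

Reverse lowest 6 bits of 36
`bits` takes the values: 0 → 1 → 2 → 4 → 9

Answer: 9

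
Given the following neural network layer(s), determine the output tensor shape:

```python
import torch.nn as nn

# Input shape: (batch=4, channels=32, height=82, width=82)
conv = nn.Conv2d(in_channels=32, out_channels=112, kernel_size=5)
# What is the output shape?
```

Input: (4, 32, 82, 82) -> Output: (4, 112, 78, 78)

Answer: (4, 112, 78, 78)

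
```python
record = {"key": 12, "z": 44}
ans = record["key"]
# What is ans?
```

Trace:
`record = {"key": 12, "z": 44}` → record = {'key': 12, 'z': 44}
`ans = record["key"]` → ans = 12
So ans = 12

Answer: 12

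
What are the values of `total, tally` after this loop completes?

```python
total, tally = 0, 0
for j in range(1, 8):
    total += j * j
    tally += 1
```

Sum of squares and count
`total, tally` takes the values: (0, 0) → (1, 0) → (1, 1) → (5, 1) → (5, 2) → (14, 2) → (14, 3) → (30, 3) → (30, 4) → (55, 4) → (55, 5) → (91, 5) → (91, 6) → (140, 6) → (140, 7)

Answer: 140, 7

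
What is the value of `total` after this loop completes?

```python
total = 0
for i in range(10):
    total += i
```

Sum of 0 to 9 = 45
`total` takes the values: 0 → 1 → 3 → 6 → 10 → 15 → 21 → 28 → 36 → 45

Answer: 45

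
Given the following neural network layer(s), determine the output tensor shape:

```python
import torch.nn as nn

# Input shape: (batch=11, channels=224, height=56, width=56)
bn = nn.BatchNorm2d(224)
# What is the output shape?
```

Input: (11, 224, 56, 56) -> Output: (11, 224, 56, 56)

Answer: (11, 224, 56, 56)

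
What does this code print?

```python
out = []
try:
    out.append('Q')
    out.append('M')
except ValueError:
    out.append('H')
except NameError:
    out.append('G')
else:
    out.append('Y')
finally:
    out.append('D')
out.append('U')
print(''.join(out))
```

Execution trace: 'Q' (try body) → 'M' (try body, no exception) → 'Y' (else) → 'D' (finally) → 'U' (after the try/except). Output: QMYDU

Answer: QMYDU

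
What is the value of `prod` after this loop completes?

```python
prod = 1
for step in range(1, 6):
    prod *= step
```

5! = 120
`prod` takes the values: 1 → 2 → 6 → 24 → 120

Answer: 120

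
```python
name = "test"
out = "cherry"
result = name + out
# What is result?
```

Trace:
`name = "test"` → name = 'test'
`out = "cherry"` → out = 'cherry'
`result = name + out` → result = 'testcherry'
So result = 'testcherry'

Answer: 'testcherry'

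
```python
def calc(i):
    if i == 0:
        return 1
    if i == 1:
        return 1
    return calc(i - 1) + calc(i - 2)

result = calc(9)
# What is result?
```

Build up from base cases: calc(0)=1, calc(1)=1, calc(2)=2, calc(3)=3, calc(4)=5, calc(5)=8, calc(6)=13, ..., calc(9)=55

Answer: 55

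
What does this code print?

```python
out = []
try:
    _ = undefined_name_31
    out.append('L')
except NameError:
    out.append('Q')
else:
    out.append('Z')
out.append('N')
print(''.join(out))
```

Execution trace: 'Q' (except NameError) → 'N' (after the try/except). Output: QN

Answer: QN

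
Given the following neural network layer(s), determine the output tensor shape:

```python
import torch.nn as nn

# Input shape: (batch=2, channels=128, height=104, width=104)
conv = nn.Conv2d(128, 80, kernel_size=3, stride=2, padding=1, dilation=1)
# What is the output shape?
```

Input: (2, 128, 104, 104) -> Output: (2, 80, 52, 52)

Answer: (2, 80, 52, 52)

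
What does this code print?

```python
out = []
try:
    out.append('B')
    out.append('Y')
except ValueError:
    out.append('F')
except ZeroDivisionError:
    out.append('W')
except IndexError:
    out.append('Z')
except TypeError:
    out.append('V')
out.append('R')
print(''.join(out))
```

Execution trace: 'B' (try body) → 'Y' (try body, no exception) → 'R' (after the try/except). Output: BYR

Answer: BYR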